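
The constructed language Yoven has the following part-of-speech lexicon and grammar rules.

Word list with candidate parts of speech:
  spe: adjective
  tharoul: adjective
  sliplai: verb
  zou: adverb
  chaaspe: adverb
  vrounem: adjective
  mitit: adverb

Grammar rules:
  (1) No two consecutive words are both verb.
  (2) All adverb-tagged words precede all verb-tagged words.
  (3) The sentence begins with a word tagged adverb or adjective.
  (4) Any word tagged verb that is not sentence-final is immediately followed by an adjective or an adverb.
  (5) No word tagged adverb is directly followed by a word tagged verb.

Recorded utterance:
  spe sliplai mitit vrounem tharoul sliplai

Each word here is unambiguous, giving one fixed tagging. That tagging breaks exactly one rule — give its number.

2

Fixed tagging: adjective verb adverb adjective adjective verb.
Rule check: R1 ok, R2 fails, R3 ok, R4 ok, R5 ok.
Only rule 2 fails.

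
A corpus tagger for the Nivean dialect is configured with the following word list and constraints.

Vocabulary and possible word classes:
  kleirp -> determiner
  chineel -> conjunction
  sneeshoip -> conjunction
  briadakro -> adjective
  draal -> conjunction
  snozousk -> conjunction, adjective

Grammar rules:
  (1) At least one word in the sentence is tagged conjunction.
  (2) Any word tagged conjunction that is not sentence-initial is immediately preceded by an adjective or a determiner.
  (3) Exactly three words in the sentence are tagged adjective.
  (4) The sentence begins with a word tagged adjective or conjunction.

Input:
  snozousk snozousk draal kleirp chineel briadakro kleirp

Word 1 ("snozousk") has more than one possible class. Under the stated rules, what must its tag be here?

adjective

Candidates per position — 1:snozousk {conjunction,adjective}; 2:snozousk {conjunction,adjective}; 3:draal {conjunction}; 4:kleirp {determiner}; 5:chineel {conjunction}; 6:briadakro {adjective}; 7:kleirp {determiner}.
Word 1 cannot be conjunction — rule 3 would then fail for every completion. It is adjective.
Word 2 cannot be conjunction — rule 2 would then fail for every completion. It is adjective.
So the tagging must be: adjective adjective conjunction determiner conjunction adjective determiner.
Checking: rule 1 satisfied; rule 2 satisfied; rule 3 satisfied; rule 4 satisfied.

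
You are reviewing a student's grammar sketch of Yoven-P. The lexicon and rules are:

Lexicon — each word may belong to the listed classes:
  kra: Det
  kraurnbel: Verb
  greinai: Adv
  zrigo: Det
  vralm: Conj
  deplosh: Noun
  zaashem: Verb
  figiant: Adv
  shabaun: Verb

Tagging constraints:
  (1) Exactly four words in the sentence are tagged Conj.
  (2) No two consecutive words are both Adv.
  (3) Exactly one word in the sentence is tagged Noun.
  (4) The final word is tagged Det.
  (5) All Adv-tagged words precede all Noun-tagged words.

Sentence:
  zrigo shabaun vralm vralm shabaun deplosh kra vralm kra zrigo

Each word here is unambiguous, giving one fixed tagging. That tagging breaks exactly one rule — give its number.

Fixed tagging: Det Verb Conj Conj Verb Noun Det Conj Det Det.
Rule check: R1 fail, R2 pass, R3 pass, R4 pass, R5 pass.
Only rule 1 fails.

1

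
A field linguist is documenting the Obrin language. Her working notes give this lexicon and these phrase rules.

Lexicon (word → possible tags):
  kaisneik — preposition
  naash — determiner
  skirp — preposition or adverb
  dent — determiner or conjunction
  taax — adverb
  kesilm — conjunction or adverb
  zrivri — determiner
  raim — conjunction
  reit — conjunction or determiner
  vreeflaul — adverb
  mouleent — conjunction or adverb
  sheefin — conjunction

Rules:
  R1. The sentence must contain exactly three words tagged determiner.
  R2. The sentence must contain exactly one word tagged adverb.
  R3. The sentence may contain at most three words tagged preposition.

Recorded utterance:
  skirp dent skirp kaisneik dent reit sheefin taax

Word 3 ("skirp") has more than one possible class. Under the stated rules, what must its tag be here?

preposition

Candidates per position — 1:skirp {preposition,adverb}; 2:dent {determiner,conjunction}; 3:skirp {preposition,adverb}; 4:kaisneik {preposition}; 5:dent {determiner,conjunction}; 6:reit {conjunction,determiner}; 7:sheefin {conjunction}; 8:taax {adverb}.
Position 1: tagging it adverb would leave rule 2 unsatisfiable, so it must be preposition.
Position 2: tagging it conjunction would leave rule 1 unsatisfiable, so it must be determiner.
Position 3: tagging it adverb would leave rule 2 unsatisfiable, so it must be preposition.
Position 5: tagging it conjunction would leave rule 1 unsatisfiable, so it must be determiner.
Position 6: tagging it conjunction would leave rule 1 unsatisfiable, so it must be determiner.
So the tagging must be: preposition determiner preposition preposition determiner determiner conjunction adverb.
Verifying each rule — rule 1 holds; rule 2 holds; rule 3 holds.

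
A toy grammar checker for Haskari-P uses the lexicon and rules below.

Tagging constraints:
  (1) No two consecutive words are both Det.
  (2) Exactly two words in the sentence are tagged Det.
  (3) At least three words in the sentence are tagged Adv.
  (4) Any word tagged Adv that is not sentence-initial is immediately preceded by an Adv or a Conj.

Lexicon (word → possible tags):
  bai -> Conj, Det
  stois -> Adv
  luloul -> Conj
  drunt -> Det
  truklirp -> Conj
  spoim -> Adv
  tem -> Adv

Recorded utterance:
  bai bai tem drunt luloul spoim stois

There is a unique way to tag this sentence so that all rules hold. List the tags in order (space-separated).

Candidates per position — 1:bai {Conj,Det}; 2:bai {Conj,Det}; 3:tem {Adv}; 4:drunt {Det}; 5:luloul {Conj}; 6:spoim {Adv}; 7:stois {Adv}.
If word 2 were Det, no tagging could satisfy rule 4; so word 2 is Conj.
If word 1 were Conj, no tagging could satisfy rule 2; so word 1 is Det.
So the tagging must be: Det Conj Adv Det Conj Adv Adv.
Rule-by-rule: rule 1 ✓; rule 2 ✓; rule 3 ✓; rule 4 ✓.

Det Conj Adv Det Conj Adv Adv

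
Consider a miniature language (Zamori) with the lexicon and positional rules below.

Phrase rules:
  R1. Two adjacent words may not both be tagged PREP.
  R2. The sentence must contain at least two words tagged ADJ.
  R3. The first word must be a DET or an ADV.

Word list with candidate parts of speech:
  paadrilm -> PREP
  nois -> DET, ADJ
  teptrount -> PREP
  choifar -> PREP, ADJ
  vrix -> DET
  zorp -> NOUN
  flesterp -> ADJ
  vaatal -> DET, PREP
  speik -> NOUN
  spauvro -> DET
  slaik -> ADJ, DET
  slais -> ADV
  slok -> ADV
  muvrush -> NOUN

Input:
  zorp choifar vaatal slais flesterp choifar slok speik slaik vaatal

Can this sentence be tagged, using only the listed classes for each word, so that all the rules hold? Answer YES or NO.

Candidates per position — 1:zorp {NOUN}; 2:choifar {PREP,ADJ}; 3:vaatal {DET,PREP}; 4:slais {ADV}; 5:flesterp {ADJ}; 6:choifar {PREP,ADJ}; 7:slok {ADV}; 8:speik {NOUN}; 9:slaik {ADJ,DET}; 10:vaatal {DET,PREP}.
Rule 3 cannot be satisfied by any choice of tags from the lexicon.
So there is no consistent tagging.

NO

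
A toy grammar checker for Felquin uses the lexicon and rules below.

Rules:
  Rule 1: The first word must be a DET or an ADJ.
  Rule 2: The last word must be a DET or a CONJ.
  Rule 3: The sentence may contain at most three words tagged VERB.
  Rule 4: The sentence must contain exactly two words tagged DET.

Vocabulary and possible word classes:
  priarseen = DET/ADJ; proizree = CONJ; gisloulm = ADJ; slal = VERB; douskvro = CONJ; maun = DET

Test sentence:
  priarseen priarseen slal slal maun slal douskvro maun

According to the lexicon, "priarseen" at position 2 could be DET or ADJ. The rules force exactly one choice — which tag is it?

Candidates per position — 1:priarseen {DET,ADJ}; 2:priarseen {DET,ADJ}; 3:slal {VERB}; 4:slal {VERB}; 5:maun {DET}; 6:slal {VERB}; 7:douskvro {CONJ}; 8:maun {DET}.
At position 1, choosing DET makes rule 4 impossible to satisfy; hence ADJ.
At position 2, choosing DET makes rule 4 impossible to satisfy; hence ADJ.
The unique satisfying tagging is: ADJ ADJ VERB VERB DET VERB CONJ DET.
Check: rule 1 ok; rule 2 ok; rule 3 ok; rule 4 ok.

ADJ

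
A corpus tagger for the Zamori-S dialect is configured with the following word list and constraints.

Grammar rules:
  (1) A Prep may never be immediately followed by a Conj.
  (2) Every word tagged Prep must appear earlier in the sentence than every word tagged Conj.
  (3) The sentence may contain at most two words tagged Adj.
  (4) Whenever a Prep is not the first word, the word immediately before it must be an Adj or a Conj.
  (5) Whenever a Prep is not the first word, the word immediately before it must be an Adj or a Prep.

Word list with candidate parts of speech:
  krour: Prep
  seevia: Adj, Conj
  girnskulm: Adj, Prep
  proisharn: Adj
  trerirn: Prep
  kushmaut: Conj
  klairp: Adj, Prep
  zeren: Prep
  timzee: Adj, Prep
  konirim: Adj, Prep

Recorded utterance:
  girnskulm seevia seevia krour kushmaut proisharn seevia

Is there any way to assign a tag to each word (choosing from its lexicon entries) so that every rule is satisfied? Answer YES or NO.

NO

Candidates per position — 1:girnskulm {Adj,Prep}; 2:seevia {Adj,Conj}; 3:seevia {Adj,Conj}; 4:krour {Prep}; 5:kushmaut {Conj}; 6:proisharn {Adj}; 7:seevia {Adj,Conj}.
Rule 1 cannot be satisfied by any choice of tags from the lexicon.
So there is no consistent tagging.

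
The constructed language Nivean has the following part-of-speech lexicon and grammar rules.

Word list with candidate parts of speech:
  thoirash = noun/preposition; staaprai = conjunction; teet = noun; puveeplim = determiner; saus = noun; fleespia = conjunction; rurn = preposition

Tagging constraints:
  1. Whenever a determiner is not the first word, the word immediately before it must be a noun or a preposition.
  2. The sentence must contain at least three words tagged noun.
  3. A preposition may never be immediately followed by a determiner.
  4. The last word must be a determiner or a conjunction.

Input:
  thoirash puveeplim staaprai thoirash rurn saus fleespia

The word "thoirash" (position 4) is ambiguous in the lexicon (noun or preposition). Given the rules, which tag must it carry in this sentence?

noun

Candidates per position — 1:thoirash {noun,preposition}; 2:puveeplim {determiner}; 3:staaprai {conjunction}; 4:thoirash {noun,preposition}; 5:rurn {preposition}; 6:saus {noun}; 7:fleespia {conjunction}.
Position 1: tagging it preposition would leave rule 2 unsatisfiable, so it must be noun.
Position 4: tagging it preposition would leave rule 2 unsatisfiable, so it must be noun.
The unique satisfying tagging is: noun determiner conjunction noun preposition noun conjunction.
Verifying each rule — rule 1 satisfied; rule 2 satisfied; rule 3 satisfied; rule 4 satisfied.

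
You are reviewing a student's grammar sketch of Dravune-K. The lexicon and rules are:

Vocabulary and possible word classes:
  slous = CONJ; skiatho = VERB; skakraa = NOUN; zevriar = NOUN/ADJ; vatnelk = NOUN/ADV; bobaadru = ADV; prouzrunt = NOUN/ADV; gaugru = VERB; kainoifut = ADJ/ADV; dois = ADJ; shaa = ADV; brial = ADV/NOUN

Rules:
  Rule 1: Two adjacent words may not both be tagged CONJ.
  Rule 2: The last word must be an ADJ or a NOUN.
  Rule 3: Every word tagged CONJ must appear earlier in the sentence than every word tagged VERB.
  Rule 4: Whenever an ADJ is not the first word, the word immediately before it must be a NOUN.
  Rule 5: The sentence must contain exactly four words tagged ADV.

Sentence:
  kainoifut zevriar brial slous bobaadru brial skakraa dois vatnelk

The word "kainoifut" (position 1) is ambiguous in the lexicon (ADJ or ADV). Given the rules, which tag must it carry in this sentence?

Candidates per position — 1:kainoifut {ADJ,ADV}; 2:zevriar {NOUN,ADJ}; 3:brial {ADV,NOUN}; 4:slous {CONJ}; 5:bobaadru {ADV}; 6:brial {ADV,NOUN}; 7:skakraa {NOUN}; 8:dois {ADJ}; 9:vatnelk {NOUN,ADV}.
If word 2 were ADJ, no tagging could satisfy rule 4; so word 2 is NOUN.
If word 9 were ADV, no tagging could satisfy rule 2; so word 9 is NOUN.
If word 1 were ADJ, no tagging could satisfy rule 5; so word 1 is ADV.
If word 3 were NOUN, no tagging could satisfy rule 5; so word 3 is ADV.
If word 6 were NOUN, no tagging could satisfy rule 5; so word 6 is ADV.
So the tagging must be: ADV NOUN ADV CONJ ADV ADV NOUN ADJ NOUN.
Check: rule 1 ✓; rule 2 ✓; rule 3 ✓; rule 4 ✓; rule 5 ✓.

ADV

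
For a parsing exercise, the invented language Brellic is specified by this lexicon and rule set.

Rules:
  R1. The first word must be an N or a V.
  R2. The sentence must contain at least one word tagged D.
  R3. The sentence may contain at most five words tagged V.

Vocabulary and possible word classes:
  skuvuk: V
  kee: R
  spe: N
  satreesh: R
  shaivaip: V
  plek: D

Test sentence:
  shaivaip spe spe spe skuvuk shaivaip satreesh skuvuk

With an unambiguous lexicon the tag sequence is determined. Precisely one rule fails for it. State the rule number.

2

Fixed tagging: V N N N V V R V.
Rule check: R1 pass, R2 fail, R3 pass.
Only rule 2 fails.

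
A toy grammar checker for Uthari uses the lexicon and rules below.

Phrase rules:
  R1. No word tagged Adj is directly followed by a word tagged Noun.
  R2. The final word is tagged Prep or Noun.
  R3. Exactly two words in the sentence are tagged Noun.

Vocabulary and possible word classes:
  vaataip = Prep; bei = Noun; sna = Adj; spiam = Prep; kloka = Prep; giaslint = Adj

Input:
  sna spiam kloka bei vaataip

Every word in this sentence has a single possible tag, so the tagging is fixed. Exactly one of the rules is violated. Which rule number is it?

Fixed tagging: Adj Prep Prep Noun Prep.
Applying the rules: R1 pass, R2 pass, R3 fail.
Only rule 3 fails.

3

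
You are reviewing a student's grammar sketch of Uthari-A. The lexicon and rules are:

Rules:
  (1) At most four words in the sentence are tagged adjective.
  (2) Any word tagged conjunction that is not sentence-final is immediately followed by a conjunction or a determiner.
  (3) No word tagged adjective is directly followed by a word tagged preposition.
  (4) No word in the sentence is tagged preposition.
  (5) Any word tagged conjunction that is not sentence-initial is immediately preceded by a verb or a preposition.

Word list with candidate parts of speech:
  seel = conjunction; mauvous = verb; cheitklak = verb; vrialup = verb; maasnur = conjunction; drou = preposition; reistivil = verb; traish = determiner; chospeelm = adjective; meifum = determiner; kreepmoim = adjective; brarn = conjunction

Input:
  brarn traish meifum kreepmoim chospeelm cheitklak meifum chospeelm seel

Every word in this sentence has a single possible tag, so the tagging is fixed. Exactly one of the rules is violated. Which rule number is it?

5

Fixed tagging: conjunction determiner determiner adjective adjective verb determiner adjective conjunction.
Checking each rule: R1 holds, R2 holds, R3 holds, R4 holds, R5 violated.
Only rule 5 fails.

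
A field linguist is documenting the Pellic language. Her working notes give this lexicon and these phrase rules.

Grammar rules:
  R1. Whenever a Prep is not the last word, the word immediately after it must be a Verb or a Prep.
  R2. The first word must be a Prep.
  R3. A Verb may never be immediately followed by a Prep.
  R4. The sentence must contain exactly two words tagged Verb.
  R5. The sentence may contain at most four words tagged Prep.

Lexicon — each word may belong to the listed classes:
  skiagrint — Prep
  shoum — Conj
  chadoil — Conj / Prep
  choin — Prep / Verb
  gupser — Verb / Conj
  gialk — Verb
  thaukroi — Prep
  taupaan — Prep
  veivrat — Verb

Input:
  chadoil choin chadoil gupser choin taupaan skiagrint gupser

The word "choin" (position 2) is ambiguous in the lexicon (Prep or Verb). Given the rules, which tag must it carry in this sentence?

Candidates per position — 1:chadoil {Conj,Prep}; 2:choin {Prep,Verb}; 3:chadoil {Conj,Prep}; 4:gupser {Verb,Conj}; 5:choin {Prep,Verb}; 6:taupaan {Prep}; 7:skiagrint {Prep}; 8:gupser {Verb,Conj}.
Position 1: Conj is ruled out by rule 2; that leaves Prep.
Position 4: Verb is ruled out by rule 3; that leaves Conj.
Position 5: Verb is ruled out by rule 3; that leaves Prep.
Position 8: Conj is ruled out by rule 1; that leaves Verb.
Position 2: Prep is ruled out by rule 1; that leaves Verb.
Position 3: Prep is ruled out by rule 1; that leaves Conj.
The only consistent sequence is: Prep Verb Conj Conj Prep Prep Prep Verb.
Verifying each rule — rule 1 holds; rule 2 holds; rule 3 holds; rule 4 holds; rule 5 holds.

Verb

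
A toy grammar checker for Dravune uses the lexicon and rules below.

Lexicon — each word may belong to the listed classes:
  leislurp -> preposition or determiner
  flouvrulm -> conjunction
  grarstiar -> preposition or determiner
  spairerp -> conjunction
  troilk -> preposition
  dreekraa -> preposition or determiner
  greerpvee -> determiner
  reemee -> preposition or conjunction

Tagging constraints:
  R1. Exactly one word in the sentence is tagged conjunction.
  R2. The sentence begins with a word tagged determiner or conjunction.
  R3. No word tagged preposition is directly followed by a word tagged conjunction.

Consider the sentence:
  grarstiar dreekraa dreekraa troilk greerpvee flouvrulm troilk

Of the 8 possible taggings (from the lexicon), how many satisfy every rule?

Candidates per position — 1:grarstiar {preposition,determiner}; 2:dreekraa {preposition,determiner}; 3:dreekraa {preposition,determiner}; 4:troilk {preposition}; 5:greerpvee {determiner}; 6:flouvrulm {conjunction}; 7:troilk {preposition}.
There are 8 candidate sequences in total.
The sequences that satisfy every rule: determiner preposition preposition preposition determiner conjunction preposition; determiner preposition determiner preposition determiner conjunction preposition; determiner determiner preposition preposition determiner conjunction preposition; determiner determiner determiner preposition determiner conjunction preposition.
Count = 4.

4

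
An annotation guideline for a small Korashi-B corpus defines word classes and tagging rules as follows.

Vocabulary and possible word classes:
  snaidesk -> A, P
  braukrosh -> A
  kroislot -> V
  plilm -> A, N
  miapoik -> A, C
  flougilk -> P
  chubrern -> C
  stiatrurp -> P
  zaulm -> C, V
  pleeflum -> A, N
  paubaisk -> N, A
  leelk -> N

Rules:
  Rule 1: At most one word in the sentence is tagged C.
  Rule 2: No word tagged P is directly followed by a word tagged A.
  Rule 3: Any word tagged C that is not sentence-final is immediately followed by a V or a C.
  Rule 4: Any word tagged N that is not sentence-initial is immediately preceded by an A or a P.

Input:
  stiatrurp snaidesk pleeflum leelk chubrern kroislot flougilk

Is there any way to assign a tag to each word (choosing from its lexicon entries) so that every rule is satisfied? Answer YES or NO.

Candidates per position — 1:stiatrurp {P}; 2:snaidesk {A,P}; 3:pleeflum {A,N}; 4:leelk {N}; 5:chubrern {C}; 6:kroislot {V}; 7:flougilk {P}.
Every candidate sequence violates at least one rule; no consistent tagging exists.

NO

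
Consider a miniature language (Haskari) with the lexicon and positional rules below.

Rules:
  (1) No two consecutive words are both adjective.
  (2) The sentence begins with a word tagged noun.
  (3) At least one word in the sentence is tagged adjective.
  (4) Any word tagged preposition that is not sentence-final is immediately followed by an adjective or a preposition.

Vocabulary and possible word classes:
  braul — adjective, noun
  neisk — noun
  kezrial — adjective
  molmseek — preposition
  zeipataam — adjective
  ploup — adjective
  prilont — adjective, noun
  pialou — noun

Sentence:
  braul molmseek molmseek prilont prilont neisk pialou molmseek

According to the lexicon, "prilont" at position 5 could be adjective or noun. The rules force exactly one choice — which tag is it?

noun

Candidates per position — 1:braul {adjective,noun}; 2:molmseek {preposition}; 3:molmseek {preposition}; 4:prilont {adjective,noun}; 5:prilont {adjective,noun}; 6:neisk {noun}; 7:pialou {noun}; 8:molmseek {preposition}.
Word 1 cannot be adjective — rule 2 would then fail for every completion. It is noun.
Word 4 cannot be noun — rule 4 would then fail for every completion. It is adjective.
Word 5 cannot be adjective — rule 1 would then fail for every completion. It is noun.
The only consistent sequence is: noun preposition preposition adjective noun noun noun preposition.
Verifying each rule — rule 1 ok; rule 2 ok; rule 3 ok; rule 4 ok.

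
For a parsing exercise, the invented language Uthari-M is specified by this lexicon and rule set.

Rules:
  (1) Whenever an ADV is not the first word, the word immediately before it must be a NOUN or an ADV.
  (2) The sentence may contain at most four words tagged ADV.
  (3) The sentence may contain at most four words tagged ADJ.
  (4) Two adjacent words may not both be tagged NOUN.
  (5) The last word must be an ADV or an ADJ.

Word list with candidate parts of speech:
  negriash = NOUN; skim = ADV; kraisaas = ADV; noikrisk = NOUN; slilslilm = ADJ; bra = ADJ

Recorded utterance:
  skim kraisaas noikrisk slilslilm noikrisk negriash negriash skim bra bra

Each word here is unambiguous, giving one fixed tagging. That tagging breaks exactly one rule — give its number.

Fixed tagging: ADV ADV NOUN ADJ NOUN NOUN NOUN ADV ADJ ADJ.
Applying the rules: R1 ok, R2 ok, R3 ok, R4 fails, R5 ok.
Only rule 4 fails.

4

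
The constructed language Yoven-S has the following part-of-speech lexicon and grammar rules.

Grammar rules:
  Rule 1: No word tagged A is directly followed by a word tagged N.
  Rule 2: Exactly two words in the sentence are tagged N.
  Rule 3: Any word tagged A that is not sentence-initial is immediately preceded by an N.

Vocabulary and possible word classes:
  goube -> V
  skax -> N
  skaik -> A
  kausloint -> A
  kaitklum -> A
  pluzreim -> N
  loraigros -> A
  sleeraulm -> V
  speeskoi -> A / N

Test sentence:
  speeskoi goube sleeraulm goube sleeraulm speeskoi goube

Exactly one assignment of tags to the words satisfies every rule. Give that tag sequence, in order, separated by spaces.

N V V V V N V

Candidates per position — 1:speeskoi {A,N}; 2:goube {V}; 3:sleeraulm {V}; 4:goube {V}; 5:sleeraulm {V}; 6:speeskoi {A,N}; 7:goube {V}.
At position 1, choosing A makes rule 2 impossible to satisfy; hence N.
At position 6, choosing A makes rule 2 impossible to satisfy; hence N.
The only consistent sequence is: N V V V V N V.
Rule-by-rule: rule 1 ok; rule 2 ok; rule 3 ok.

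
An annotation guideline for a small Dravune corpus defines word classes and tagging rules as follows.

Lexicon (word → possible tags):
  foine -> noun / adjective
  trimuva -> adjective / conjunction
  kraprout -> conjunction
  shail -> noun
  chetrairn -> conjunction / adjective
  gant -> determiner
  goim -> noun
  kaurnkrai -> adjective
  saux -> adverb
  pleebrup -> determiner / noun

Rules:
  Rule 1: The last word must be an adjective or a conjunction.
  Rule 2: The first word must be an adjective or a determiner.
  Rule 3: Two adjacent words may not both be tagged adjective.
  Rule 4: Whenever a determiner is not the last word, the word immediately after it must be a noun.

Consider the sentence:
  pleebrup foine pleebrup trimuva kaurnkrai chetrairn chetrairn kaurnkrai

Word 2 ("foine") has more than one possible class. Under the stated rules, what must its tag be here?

Candidates per position — 1:pleebrup {determiner,noun}; 2:foine {noun,adjective}; 3:pleebrup {determiner,noun}; 4:trimuva {adjective,conjunction}; 5:kaurnkrai {adjective}; 6:chetrairn {conjunction,adjective}; 7:chetrairn {conjunction,adjective}; 8:kaurnkrai {adjective}.
Word 1 cannot be noun — rule 2 would then fail for every completion. It is determiner.
Word 2 cannot be adjective — rule 4 would then fail for every completion. It is noun.
Word 3 cannot be determiner — rule 4 would then fail for every completion. It is noun.
Word 4 cannot be adjective — rule 3 would then fail for every completion. It is conjunction.
Word 6 cannot be adjective — rule 3 would then fail for every completion. It is conjunction.
Word 7 cannot be adjective — rule 3 would then fail for every completion. It is conjunction.
That leaves exactly one tagging: determiner noun noun conjunction adjective conjunction conjunction adjective.
Verifying each rule — rule 1 ok; rule 2 ok; rule 3 ok; rule 4 ok.

noun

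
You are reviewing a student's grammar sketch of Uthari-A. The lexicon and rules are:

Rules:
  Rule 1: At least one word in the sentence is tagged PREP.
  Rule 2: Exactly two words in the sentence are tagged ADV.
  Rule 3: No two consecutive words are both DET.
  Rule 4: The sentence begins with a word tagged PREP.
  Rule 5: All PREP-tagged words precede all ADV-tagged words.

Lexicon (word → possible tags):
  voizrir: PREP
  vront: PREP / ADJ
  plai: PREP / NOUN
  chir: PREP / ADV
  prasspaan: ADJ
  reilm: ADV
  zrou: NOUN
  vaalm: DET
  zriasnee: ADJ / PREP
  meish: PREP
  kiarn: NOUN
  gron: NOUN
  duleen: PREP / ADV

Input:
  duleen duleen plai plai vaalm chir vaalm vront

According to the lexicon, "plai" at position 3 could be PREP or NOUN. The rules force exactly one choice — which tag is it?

Candidates per position — 1:duleen {PREP,ADV}; 2:duleen {PREP,ADV}; 3:plai {PREP,NOUN}; 4:plai {PREP,NOUN}; 5:vaalm {DET}; 6:chir {PREP,ADV}; 7:vaalm {DET}; 8:vront {PREP,ADJ}.
At position 1, choosing ADV makes rule 4 impossible to satisfy; hence PREP.
At position 2, choosing PREP makes rule 2 impossible to satisfy; hence ADV.
At position 3, choosing PREP makes rule 5 impossible to satisfy; hence NOUN.
At position 4, choosing PREP makes rule 5 impossible to satisfy; hence NOUN.
At position 6, choosing PREP makes rule 2 impossible to satisfy; hence ADV.
At position 8, choosing PREP makes rule 5 impossible to satisfy; hence ADJ.
So the tagging must be: PREP ADV NOUN NOUN DET ADV DET ADJ.
Verifying each rule — rule 1 satisfied; rule 2 satisfied; rule 3 satisfied; rule 4 satisfied; rule 5 satisfied.

NOUN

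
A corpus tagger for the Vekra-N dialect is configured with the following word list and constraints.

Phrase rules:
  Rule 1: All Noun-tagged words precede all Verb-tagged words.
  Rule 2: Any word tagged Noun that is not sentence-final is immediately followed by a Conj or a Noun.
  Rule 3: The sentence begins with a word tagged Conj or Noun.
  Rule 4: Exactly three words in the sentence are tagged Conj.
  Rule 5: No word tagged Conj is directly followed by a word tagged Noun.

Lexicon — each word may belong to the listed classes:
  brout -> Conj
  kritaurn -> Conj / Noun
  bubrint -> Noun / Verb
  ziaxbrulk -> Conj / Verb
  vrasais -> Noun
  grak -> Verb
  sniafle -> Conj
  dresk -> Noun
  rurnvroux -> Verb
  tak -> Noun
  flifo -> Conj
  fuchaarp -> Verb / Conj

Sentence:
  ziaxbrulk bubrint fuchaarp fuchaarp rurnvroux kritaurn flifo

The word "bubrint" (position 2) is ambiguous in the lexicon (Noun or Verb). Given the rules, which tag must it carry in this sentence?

Verb

Candidates per position — 1:ziaxbrulk {Conj,Verb}; 2:bubrint {Noun,Verb}; 3:fuchaarp {Verb,Conj}; 4:fuchaarp {Verb,Conj}; 5:rurnvroux {Verb}; 6:kritaurn {Conj,Noun}; 7:flifo {Conj}.
At position 1, choosing Verb makes rule 3 impossible to satisfy; hence Conj.
At position 2, choosing Noun makes rule 5 impossible to satisfy; hence Verb.
At position 6, choosing Noun makes rule 1 impossible to satisfy; hence Conj.
At position 3, choosing Conj makes rule 4 impossible to satisfy; hence Verb.
At position 4, choosing Conj makes rule 4 impossible to satisfy; hence Verb.
The only consistent sequence is: Conj Verb Verb Verb Verb Conj Conj.
Verifying each rule — rule 1 ok; rule 2 ok; rule 3 ok; rule 4 ok; rule 5 ok.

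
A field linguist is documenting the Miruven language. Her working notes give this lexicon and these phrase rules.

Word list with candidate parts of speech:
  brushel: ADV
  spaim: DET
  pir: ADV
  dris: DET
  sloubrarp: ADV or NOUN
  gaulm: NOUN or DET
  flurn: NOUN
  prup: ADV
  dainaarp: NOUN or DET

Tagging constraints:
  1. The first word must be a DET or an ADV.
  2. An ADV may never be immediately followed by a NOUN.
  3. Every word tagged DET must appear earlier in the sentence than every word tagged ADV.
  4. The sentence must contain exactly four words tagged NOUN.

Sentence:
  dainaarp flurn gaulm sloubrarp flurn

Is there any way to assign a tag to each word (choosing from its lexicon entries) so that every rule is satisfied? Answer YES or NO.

YES

Candidates per position — 1:dainaarp {NOUN,DET}; 2:flurn {NOUN}; 3:gaulm {NOUN,DET}; 4:sloubrarp {ADV,NOUN}; 5:flurn {NOUN}.
One satisfying assignment: DET NOUN NOUN NOUN NOUN.
Verifying each rule — rule 1 satisfied; rule 2 satisfied; rule 3 satisfied; rule 4 satisfied.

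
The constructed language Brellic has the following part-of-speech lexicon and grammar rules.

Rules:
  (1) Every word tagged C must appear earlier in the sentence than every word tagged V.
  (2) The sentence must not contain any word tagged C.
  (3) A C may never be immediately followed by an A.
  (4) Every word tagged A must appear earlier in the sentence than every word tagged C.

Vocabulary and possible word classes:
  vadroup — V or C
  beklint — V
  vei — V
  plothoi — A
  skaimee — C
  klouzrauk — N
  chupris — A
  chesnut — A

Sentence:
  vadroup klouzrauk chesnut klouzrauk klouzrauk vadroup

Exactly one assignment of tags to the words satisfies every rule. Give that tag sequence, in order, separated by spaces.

Candidates per position — 1:vadroup {V,C}; 2:klouzrauk {N}; 3:chesnut {A}; 4:klouzrauk {N}; 5:klouzrauk {N}; 6:vadroup {V,C}.
Position 1: C is ruled out by rule 2; that leaves V.
Position 6: C is ruled out by rule 1; that leaves V.
So the tagging must be: V N A N N V.
Verifying each rule — rule 1 ok; rule 2 ok; rule 3 ok; rule 4 ok.

V N A N N V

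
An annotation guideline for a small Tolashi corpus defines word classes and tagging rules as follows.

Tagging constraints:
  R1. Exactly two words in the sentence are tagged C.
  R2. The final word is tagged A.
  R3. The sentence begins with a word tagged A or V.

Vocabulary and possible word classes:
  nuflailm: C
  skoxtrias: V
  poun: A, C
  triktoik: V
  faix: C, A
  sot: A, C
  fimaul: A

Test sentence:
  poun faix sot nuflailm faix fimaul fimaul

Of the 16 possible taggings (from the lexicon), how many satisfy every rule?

Candidates per position — 1:poun {A,C}; 2:faix {C,A}; 3:sot {A,C}; 4:nuflailm {C}; 5:faix {C,A}; 6:fimaul {A}; 7:fimaul {A}.
There are 16 candidate sequences in total.
The sequences that satisfy every rule: A C A C A A A; A A A C C A A; A A C C A A A.
Count = 3.

3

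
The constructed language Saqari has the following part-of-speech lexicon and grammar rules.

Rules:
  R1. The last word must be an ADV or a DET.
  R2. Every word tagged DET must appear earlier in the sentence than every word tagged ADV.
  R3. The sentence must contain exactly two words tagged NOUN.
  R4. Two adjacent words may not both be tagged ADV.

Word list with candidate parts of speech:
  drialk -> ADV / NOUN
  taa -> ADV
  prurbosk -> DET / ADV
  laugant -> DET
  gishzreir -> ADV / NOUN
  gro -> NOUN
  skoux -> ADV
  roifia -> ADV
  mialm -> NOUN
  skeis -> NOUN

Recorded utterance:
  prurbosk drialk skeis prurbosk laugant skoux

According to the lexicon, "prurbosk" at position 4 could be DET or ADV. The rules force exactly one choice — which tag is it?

DET

Candidates per position — 1:prurbosk {DET,ADV}; 2:drialk {ADV,NOUN}; 3:skeis {NOUN}; 4:prurbosk {DET,ADV}; 5:laugant {DET}; 6:skoux {ADV}.
At position 1, choosing ADV makes rule 2 impossible to satisfy; hence DET.
At position 2, choosing ADV makes rule 2 impossible to satisfy; hence NOUN.
At position 4, choosing ADV makes rule 2 impossible to satisfy; hence DET.
So the tagging must be: DET NOUN NOUN DET DET ADV.
Check: rule 1 ok; rule 2 ok; rule 3 ok; rule 4 ok.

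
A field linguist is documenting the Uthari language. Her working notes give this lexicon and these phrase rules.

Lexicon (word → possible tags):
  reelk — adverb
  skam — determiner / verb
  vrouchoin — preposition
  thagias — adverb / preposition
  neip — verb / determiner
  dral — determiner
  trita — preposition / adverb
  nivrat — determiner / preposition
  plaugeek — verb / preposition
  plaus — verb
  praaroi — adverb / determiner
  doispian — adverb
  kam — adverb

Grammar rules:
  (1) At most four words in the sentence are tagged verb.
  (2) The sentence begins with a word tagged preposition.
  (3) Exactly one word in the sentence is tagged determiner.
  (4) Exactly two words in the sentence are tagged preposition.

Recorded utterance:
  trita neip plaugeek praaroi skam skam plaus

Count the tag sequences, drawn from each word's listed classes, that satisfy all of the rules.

4

Candidates per position — 1:trita {preposition,adverb}; 2:neip {verb,determiner}; 3:plaugeek {verb,preposition}; 4:praaroi {adverb,determiner}; 5:skam {determiner,verb}; 6:skam {determiner,verb}; 7:plaus {verb}.
There are 64 candidate sequences in total.
The sequences that satisfy every rule: preposition verb preposition adverb determiner verb verb; preposition verb preposition adverb verb determiner verb; preposition verb preposition determiner verb verb verb; preposition determiner preposition adverb verb verb verb.
Count = 4.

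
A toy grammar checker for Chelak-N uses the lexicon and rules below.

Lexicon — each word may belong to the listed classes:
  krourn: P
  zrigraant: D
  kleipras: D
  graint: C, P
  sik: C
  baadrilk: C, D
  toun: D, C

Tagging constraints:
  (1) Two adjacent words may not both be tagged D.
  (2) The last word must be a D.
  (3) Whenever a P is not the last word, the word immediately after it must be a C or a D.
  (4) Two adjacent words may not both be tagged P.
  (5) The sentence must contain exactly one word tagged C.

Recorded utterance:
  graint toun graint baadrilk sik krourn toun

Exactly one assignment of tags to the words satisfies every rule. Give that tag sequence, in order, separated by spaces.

P D P D C P D

Candidates per position — 1:graint {C,P}; 2:toun {D,C}; 3:graint {C,P}; 4:baadrilk {C,D}; 5:sik {C}; 6:krourn {P}; 7:toun {D,C}.
Position 1: C is ruled out by rule 5; that leaves P.
Position 2: C is ruled out by rule 5; that leaves D.
Position 3: C is ruled out by rule 5; that leaves P.
Position 4: C is ruled out by rule 5; that leaves D.
Position 7: C is ruled out by rule 2; that leaves D.
The unique satisfying tagging is: P D P D C P D.
Checking: rule 1 satisfied; rule 2 satisfied; rule 3 satisfied; rule 4 satisfied; rule 5 satisfied.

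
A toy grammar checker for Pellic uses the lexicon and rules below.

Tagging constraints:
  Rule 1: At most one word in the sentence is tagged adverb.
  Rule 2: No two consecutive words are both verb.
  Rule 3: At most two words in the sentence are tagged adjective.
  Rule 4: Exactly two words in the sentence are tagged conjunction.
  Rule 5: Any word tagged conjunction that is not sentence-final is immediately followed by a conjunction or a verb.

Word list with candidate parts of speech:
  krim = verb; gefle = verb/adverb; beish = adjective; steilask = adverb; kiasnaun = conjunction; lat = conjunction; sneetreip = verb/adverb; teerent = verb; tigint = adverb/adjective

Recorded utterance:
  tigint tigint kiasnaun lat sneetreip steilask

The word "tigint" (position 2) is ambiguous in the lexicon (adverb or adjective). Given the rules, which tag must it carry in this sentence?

Candidates per position — 1:tigint {adverb,adjective}; 2:tigint {adverb,adjective}; 3:kiasnaun {conjunction}; 4:lat {conjunction}; 5:sneetreip {verb,adverb}; 6:steilask {adverb}.
If word 1 were adverb, no tagging could satisfy rule 1; so word 1 is adjective.
If word 2 were adverb, no tagging could satisfy rule 1; so word 2 is adjective.
If word 5 were adverb, no tagging could satisfy rule 1; so word 5 is verb.
So the tagging must be: adjective adjective conjunction conjunction verb adverb.
Check: rule 1 ✓; rule 2 ✓; rule 3 ✓; rule 4 ✓; rule 5 ✓.

adjective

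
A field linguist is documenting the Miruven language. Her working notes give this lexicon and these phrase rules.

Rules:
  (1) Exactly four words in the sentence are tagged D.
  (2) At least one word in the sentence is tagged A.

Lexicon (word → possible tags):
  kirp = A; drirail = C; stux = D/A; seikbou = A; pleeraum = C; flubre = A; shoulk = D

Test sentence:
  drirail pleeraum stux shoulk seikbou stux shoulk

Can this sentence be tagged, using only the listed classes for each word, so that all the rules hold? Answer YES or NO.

YES

Candidates per position — 1:drirail {C}; 2:pleeraum {C}; 3:stux {D,A}; 4:shoulk {D}; 5:seikbou {A}; 6:stux {D,A}; 7:shoulk {D}.
One satisfying assignment: C C D D A D D.
Checking: rule 1 satisfied; rule 2 satisfied.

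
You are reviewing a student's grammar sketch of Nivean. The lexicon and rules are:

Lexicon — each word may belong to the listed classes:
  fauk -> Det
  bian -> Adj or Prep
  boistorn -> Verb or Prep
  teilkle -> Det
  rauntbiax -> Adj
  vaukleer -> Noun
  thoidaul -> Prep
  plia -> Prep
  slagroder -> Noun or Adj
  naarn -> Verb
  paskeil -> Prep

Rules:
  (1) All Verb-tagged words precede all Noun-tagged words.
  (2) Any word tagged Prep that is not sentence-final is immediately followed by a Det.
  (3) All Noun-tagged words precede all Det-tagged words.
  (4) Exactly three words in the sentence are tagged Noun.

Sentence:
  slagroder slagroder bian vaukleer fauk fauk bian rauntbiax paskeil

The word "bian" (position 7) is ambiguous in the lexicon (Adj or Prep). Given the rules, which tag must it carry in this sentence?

Adj

Candidates per position — 1:slagroder {Noun,Adj}; 2:slagroder {Noun,Adj}; 3:bian {Adj,Prep}; 4:vaukleer {Noun}; 5:fauk {Det}; 6:fauk {Det}; 7:bian {Adj,Prep}; 8:rauntbiax {Adj}; 9:paskeil {Prep}.
Position 1: tagging it Adj would leave rule 4 unsatisfiable, so it must be Noun.
Position 2: tagging it Adj would leave rule 4 unsatisfiable, so it must be Noun.
Position 3: tagging it Prep would leave rule 2 unsatisfiable, so it must be Adj.
Position 7: tagging it Prep would leave rule 2 unsatisfiable, so it must be Adj.
That leaves exactly one tagging: Noun Noun Adj Noun Det Det Adj Adj Prep.
Checking: rule 1 holds; rule 2 holds; rule 3 holds; rule 4 holds.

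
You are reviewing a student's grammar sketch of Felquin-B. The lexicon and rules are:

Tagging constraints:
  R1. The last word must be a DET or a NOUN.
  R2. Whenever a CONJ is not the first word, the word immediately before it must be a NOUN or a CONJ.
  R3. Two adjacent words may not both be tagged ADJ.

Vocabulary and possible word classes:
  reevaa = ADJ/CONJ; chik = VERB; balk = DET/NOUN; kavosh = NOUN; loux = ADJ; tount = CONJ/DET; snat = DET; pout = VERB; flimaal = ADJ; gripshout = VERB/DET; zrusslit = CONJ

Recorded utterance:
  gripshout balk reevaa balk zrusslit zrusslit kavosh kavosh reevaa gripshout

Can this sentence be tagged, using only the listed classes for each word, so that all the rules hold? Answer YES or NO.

Candidates per position — 1:gripshout {VERB,DET}; 2:balk {DET,NOUN}; 3:reevaa {ADJ,CONJ}; 4:balk {DET,NOUN}; 5:zrusslit {CONJ}; 6:zrusslit {CONJ}; 7:kavosh {NOUN}; 8:kavosh {NOUN}; 9:reevaa {ADJ,CONJ}; 10:gripshout {VERB,DET}.
One satisfying assignment: VERB NOUN CONJ NOUN CONJ CONJ NOUN NOUN ADJ DET.
Rule-by-rule: rule 1 ok; rule 2 ok; rule 3 ok.

YES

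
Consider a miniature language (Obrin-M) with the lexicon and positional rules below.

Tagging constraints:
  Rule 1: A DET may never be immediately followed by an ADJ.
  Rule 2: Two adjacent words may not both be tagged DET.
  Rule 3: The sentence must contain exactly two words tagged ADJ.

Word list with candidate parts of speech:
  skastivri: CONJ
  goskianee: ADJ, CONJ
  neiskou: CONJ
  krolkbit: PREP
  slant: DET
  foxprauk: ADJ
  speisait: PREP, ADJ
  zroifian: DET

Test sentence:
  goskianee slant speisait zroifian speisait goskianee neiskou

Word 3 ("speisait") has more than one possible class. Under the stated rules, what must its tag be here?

Candidates per position — 1:goskianee {ADJ,CONJ}; 2:slant {DET}; 3:speisait {PREP,ADJ}; 4:zroifian {DET}; 5:speisait {PREP,ADJ}; 6:goskianee {ADJ,CONJ}; 7:neiskou {CONJ}.
Position 3: tagging it ADJ would leave rule 1 unsatisfiable, so it must be PREP.
Position 5: tagging it ADJ would leave rule 1 unsatisfiable, so it must be PREP.
Position 6: tagging it CONJ would leave rule 3 unsatisfiable, so it must be ADJ.
Position 1: tagging it CONJ would leave rule 3 unsatisfiable, so it must be ADJ.
So the tagging must be: ADJ DET PREP DET PREP ADJ CONJ.
Checking: rule 1 ✓; rule 2 ✓; rule 3 ✓.

PREP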